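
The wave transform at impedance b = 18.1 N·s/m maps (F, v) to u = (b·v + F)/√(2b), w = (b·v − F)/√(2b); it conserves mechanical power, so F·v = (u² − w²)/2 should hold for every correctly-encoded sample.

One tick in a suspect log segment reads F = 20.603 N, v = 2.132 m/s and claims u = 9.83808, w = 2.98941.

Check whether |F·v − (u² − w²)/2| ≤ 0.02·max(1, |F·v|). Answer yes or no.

F·v = 20.603×2.132 = 43.92560 W.
(u² − w²)/2 = (96.78782 − 8.93657)/2 = 43.92562 W.
|Δ| = 0.00003;  2% of max(1, |F·v|) = 0.87851.

yes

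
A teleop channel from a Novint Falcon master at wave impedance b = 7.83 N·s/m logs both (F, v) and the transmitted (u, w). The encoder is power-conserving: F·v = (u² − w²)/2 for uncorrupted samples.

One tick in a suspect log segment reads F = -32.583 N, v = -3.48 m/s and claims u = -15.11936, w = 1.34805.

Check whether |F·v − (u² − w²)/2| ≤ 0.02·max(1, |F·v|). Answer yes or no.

F·v = (-32.583)×(-3.48) = 113.38884 W.
(u² − w²)/2 = (228.59505 − 1.81724)/2 = 113.38890 W.
|Δ| = 0.00006;  2% of max(1, |F·v|) = 2.26778.

yes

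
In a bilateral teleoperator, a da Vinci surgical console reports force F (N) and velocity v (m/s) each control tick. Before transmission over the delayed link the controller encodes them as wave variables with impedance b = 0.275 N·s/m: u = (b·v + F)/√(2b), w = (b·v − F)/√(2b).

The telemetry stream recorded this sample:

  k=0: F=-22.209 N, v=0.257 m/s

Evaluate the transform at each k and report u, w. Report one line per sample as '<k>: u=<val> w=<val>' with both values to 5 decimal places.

k=0: b·v=0.275×0.257=0.07068; √(2b)=0.74162; u=(0.07068+(-22.209))/0.74162=-29.85131, w=(0.07068−(-22.209))/0.74162=30.04191

0: u=-29.85131 w=30.04191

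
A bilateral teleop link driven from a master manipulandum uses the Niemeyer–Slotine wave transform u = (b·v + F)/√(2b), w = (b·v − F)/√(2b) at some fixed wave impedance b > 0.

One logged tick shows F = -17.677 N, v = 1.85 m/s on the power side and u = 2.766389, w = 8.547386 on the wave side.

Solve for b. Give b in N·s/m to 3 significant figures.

u + w = 11.313775;  u + w = √(2b)·v, so √(2b) = 11.313775/1.85 = 6.115554.
b = (√(2b))²/2 = 37.400001/2 = 18.700001.
(Check via u − w = 2F/√(2b): u − w = -5.780997, 2F/√(2b) = -5.780997.)

b = 18.7 N·s/m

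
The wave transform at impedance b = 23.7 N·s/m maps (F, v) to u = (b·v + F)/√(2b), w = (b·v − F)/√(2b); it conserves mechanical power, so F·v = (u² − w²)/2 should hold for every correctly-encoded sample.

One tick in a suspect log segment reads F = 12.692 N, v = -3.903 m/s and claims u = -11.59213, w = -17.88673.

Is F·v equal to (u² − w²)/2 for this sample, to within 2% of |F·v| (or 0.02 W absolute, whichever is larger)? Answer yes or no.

F·v = 12.692×(-3.903) = -49.5369 W.
(u² − w²)/2 = (134.3775 − 319.9351)/2 = -92.7788 W.
|Δ| = 43.2419;  2% of max(1, |F·v|) = 0.9907.

no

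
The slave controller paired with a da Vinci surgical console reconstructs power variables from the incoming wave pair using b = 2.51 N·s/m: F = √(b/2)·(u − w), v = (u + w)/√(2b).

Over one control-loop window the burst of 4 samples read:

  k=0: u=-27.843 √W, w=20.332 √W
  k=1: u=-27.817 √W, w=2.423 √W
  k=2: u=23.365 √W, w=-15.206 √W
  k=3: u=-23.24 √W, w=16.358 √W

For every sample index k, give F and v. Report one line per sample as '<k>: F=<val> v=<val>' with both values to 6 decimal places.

0: F=-53.968902 v=-3.352323
1: F=-33.876899 v=-11.333897
2: F=43.209850 v=3.641540
3: F=-44.360365 v=-3.071587

k=0: u−w=-48.175000, u+w=-7.511000; √(b/2)=1.120268, √(2b)=2.240536; F=1.120268×(-48.175)=-53.968902, v=-7.511000/2.240536=-3.352323
k=1: u−w=-30.240000, u+w=-25.394000; √(b/2)=1.120268, √(2b)=2.240536; F=1.120268×(-30.24)=-33.876899, v=-25.394000/2.240536=-11.333897
k=2: u−w=38.571000, u+w=8.159000; √(b/2)=1.120268, √(2b)=2.240536; F=1.120268×38.571=43.209850, v=8.159000/2.240536=3.641540
k=3: u−w=-39.598000, u+w=-6.882000; √(b/2)=1.120268, √(2b)=2.240536; F=1.120268×(-39.598)=-44.360365, v=-6.882000/2.240536=-3.071587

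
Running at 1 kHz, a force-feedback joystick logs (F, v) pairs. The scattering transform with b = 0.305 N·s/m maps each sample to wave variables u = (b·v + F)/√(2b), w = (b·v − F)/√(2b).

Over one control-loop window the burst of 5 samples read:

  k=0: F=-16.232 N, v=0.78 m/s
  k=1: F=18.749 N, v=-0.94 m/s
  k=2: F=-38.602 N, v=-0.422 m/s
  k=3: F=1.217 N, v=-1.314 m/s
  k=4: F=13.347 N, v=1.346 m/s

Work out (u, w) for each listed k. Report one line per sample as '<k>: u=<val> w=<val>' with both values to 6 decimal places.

0: u=-20.478347 w=21.087546
1: u=23.638553 w=-24.372716
2: u=-49.589593 w=49.260000
3: u=1.045075 w=-2.071342
4: u=17.614712 w=-16.563453

k=0: b·v=0.305×0.78=0.237900; √(2b)=0.781025; u=(0.237900+(-16.232))/0.781025=-20.478347, w=(0.237900−(-16.232))/0.781025=21.087546
k=1: b·v=0.305×(-0.94)=-0.286700; √(2b)=0.781025; u=(-0.286700+18.749)/0.781025=23.638553, w=(-0.286700−18.749)/0.781025=-24.372716
k=2: b·v=0.305×(-0.422)=-0.128710; √(2b)=0.781025; u=(-0.128710+(-38.602))/0.781025=-49.589593, w=(-0.128710−(-38.602))/0.781025=49.260000
k=3: b·v=0.305×(-1.314)=-0.400770; √(2b)=0.781025; u=(-0.400770+1.217)/0.781025=1.045075, w=(-0.400770−1.217)/0.781025=-2.071342
k=4: b·v=0.305×1.346=0.410530; √(2b)=0.781025; u=(0.410530+13.347)/0.781025=17.614712, w=(0.410530−13.347)/0.781025=-16.563453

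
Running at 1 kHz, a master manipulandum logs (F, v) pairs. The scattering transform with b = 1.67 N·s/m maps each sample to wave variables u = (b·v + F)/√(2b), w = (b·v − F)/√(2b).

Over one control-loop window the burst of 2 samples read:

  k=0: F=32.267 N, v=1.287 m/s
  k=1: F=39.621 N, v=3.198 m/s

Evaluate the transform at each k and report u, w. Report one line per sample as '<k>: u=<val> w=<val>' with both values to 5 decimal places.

0: u=18.83176 w=-16.47968
1: u=24.60193 w=-18.75737

k=0: b·v=1.67×1.287=2.14929; √(2b)=1.82757; u=(2.14929+32.267)/1.82757=18.83176, w=(2.14929−32.267)/1.82757=-16.47968
k=1: b·v=1.67×3.198=5.34066; √(2b)=1.82757; u=(5.34066+39.621)/1.82757=24.60193, w=(5.34066−39.621)/1.82757=-18.75737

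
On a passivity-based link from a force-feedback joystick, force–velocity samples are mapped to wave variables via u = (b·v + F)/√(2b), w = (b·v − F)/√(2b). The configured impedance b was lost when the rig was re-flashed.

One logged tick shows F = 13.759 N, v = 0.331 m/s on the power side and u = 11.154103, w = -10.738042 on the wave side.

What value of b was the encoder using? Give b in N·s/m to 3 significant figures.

b = 0.79 N·s/m

u + w = 0.416061;  u + w = √(2b)·v, so √(2b) = 0.416061/0.331 = 1.256982.
b = (√(2b))²/2 = 1.580003/2 = 0.790002.
(Check via u − w = 2F/√(2b): u − w = 21.892145, 2F/√(2b) = 21.892122.)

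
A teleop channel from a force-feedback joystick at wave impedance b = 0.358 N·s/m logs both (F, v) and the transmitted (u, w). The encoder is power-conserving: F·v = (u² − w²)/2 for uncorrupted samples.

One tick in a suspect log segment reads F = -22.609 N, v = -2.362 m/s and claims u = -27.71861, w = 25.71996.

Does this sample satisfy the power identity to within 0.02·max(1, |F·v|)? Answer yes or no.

F·v = (-22.609)×(-2.362) = 53.4025 W.
(u² − w²)/2 = (768.3213 − 661.5163)/2 = 53.4025 W.
|Δ| = 0.0000;  2% of max(1, |F·v|) = 1.0680.

yes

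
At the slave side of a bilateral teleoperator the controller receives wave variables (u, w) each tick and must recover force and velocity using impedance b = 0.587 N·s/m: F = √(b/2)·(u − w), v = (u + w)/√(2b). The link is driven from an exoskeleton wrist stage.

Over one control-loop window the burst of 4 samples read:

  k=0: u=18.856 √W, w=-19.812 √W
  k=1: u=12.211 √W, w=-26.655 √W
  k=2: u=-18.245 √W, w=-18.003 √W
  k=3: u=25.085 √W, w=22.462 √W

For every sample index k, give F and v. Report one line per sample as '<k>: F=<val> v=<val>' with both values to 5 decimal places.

0: F=20.94864 v=-0.88232
1: F=21.05590 v=-13.33071
2: F=-0.13111 v=-33.45415
3: F=1.42103 v=43.88227

k=0: u−w=38.66800, u+w=-0.95600; √(b/2)=0.54176, √(2b)=1.08351; F=0.54176×38.668=20.94864, v=-0.95600/1.08351=-0.88232
k=1: u−w=38.86600, u+w=-14.44400; √(b/2)=0.54176, √(2b)=1.08351; F=0.54176×38.866=21.05590, v=-14.44400/1.08351=-13.33071
k=2: u−w=-0.24200, u+w=-36.24800; √(b/2)=0.54176, √(2b)=1.08351; F=0.54176×(-0.242)=-0.13111, v=-36.24800/1.08351=-33.45415
k=3: u−w=2.62300, u+w=47.54700; √(b/2)=0.54176, √(2b)=1.08351; F=0.54176×2.623=1.42103, v=47.54700/1.08351=43.88227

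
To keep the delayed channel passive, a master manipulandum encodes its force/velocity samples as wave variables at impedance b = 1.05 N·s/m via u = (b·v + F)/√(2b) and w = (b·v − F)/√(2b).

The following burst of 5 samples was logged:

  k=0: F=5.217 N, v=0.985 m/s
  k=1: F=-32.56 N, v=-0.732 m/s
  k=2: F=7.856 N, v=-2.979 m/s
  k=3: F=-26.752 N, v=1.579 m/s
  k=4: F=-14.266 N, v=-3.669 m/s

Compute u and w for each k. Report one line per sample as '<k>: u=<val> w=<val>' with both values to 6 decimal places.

0: u=4.313772 w=-2.886372
1: u=-22.998919 w=21.938150
2: u=3.262664 w=-7.579646
3: u=-17.316540 w=19.604728
4: u=-12.502918 w=7.186032

k=0: b·v=1.05×0.985=1.034250; √(2b)=1.449138; u=(1.034250+5.217)/1.449138=4.313772, w=(1.034250−5.217)/1.449138=-2.886372
k=1: b·v=1.05×(-0.732)=-0.768600; √(2b)=1.449138; u=(-0.768600+(-32.56))/1.449138=-22.998919, w=(-0.768600−(-32.56))/1.449138=21.938150
k=2: b·v=1.05×(-2.979)=-3.127950; √(2b)=1.449138; u=(-3.127950+7.856)/1.449138=3.262664, w=(-3.127950−7.856)/1.449138=-7.579646
k=3: b·v=1.05×1.579=1.657950; √(2b)=1.449138; u=(1.657950+(-26.752))/1.449138=-17.316540, w=(1.657950−(-26.752))/1.449138=19.604728
k=4: b·v=1.05×(-3.669)=-3.852450; √(2b)=1.449138; u=(-3.852450+(-14.266))/1.449138=-12.502918, w=(-3.852450−(-14.266))/1.449138=7.186032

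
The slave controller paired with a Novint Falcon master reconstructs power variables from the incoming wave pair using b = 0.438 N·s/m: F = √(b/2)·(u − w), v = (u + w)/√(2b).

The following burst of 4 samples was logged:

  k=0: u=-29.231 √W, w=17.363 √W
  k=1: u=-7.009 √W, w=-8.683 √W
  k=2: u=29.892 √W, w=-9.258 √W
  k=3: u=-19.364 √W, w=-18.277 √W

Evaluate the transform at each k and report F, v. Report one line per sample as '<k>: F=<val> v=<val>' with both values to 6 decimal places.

k=0: u−w=-46.594000, u+w=-11.868000; √(b/2)=0.467974, √(2b)=0.935949; F=0.467974×(-46.594)=-21.804797, v=-11.868000/0.935949=-12.680182
k=1: u−w=1.674000, u+w=-15.692000; √(b/2)=0.467974, √(2b)=0.935949; F=0.467974×1.674=0.783389, v=-15.692000/0.935949=-16.765876
k=2: u−w=39.150000, u+w=20.634000; √(b/2)=0.467974, √(2b)=0.935949; F=0.467974×39.15=18.321196, v=20.634000/0.935949=22.046080
k=3: u−w=-1.087000, u+w=-37.641000; √(b/2)=0.467974, √(2b)=0.935949; F=0.467974×(-1.087)=-0.508688, v=-37.641000/0.935949=-40.216947

0: F=-21.804797 v=-12.680182
1: F=0.783389 v=-16.765876
2: F=18.321196 v=22.046080
3: F=-0.508688 v=-40.216947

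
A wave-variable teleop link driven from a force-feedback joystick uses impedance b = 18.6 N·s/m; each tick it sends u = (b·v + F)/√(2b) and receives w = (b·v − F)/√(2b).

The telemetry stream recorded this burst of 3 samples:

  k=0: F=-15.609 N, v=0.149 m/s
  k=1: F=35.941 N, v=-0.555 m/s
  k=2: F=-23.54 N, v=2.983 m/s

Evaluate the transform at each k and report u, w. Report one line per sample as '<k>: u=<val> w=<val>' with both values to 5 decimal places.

k=0: b·v=18.6×0.149=2.77140; √(2b)=6.09918; u=(2.77140+(-15.609))/6.09918=-2.10481, w=(2.77140−(-15.609))/6.09918=3.01359
k=1: b·v=18.6×(-0.555)=-10.32300; √(2b)=6.09918; u=(-10.32300+35.941)/6.09918=4.20024, w=(-10.32300−35.941)/6.09918=-7.58528
k=2: b·v=18.6×2.983=55.48380; √(2b)=6.09918; u=(55.48380+(-23.54))/6.09918=5.23739, w=(55.48380−(-23.54))/6.09918=12.95646

0: u=-2.10481 w=3.01359
1: u=4.20024 w=-7.58528
2: u=5.23739 w=12.95646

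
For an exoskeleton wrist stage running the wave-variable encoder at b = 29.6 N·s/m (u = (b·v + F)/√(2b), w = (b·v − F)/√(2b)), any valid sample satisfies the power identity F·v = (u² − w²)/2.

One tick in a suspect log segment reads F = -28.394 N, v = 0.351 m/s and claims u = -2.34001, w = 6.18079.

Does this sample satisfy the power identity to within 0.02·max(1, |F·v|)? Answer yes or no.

F·v = (-28.394)×0.351 = -9.96629 W.
(u² − w²)/2 = (5.47565 − 38.20217)/2 = -16.36326 W.
|Δ| = 6.39697;  2% of max(1, |F·v|) = 0.19933.

no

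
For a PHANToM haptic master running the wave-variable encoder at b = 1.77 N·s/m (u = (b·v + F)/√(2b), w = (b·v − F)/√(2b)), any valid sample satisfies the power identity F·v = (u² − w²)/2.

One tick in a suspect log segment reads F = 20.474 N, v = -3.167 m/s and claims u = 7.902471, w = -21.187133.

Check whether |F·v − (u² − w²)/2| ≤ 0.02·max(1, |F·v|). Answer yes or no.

no

F·v = 20.474×(-3.167) = -64.841158 W.
(u² − w²)/2 = (62.449048 − 448.894605)/2 = -193.222778 W.
|Δ| = 128.381620;  2% of max(1, |F·v|) = 1.296823.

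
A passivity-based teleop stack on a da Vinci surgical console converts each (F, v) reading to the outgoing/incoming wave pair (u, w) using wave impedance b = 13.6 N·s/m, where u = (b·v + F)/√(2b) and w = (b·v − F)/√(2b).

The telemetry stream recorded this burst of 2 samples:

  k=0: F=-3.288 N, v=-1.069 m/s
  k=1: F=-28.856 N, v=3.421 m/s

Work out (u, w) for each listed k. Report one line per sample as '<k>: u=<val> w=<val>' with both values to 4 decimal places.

k=0: b·v=13.6×(-1.069)=-14.5384; √(2b)=5.2154; u=(-14.5384+(-3.288))/5.2154=-3.4181, w=(-14.5384−(-3.288))/5.2154=-2.1572
k=1: b·v=13.6×3.421=46.5256; √(2b)=5.2154; u=(46.5256+(-28.856))/5.2154=3.3880, w=(46.5256−(-28.856))/5.2154=14.4538

0: u=-3.4181 w=-2.1572
1: u=3.3880 w=14.4538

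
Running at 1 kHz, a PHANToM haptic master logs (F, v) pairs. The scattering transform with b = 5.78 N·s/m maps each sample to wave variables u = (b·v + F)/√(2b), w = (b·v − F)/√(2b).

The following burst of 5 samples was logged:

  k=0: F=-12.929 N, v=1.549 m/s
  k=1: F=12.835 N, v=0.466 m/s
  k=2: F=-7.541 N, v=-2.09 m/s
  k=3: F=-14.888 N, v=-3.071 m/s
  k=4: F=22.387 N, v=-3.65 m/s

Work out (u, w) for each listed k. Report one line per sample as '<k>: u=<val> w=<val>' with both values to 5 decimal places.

0: u=-1.16935 w=6.43595
1: u=4.56720 w=-2.98280
2: u=-5.77094 w=-1.33506
3: u=-9.59952 w=-0.84188
4: u=0.37941 w=-12.78941

k=0: b·v=5.78×1.549=8.95322; √(2b)=3.40000; u=(8.95322+(-12.929))/3.40000=-1.16935, w=(8.95322−(-12.929))/3.40000=6.43595
k=1: b·v=5.78×0.466=2.69348; √(2b)=3.40000; u=(2.69348+12.835)/3.40000=4.56720, w=(2.69348−12.835)/3.40000=-2.98280
k=2: b·v=5.78×(-2.09)=-12.08020; √(2b)=3.40000; u=(-12.08020+(-7.541))/3.40000=-5.77094, w=(-12.08020−(-7.541))/3.40000=-1.33506
k=3: b·v=5.78×(-3.071)=-17.75038; √(2b)=3.40000; u=(-17.75038+(-14.888))/3.40000=-9.59952, w=(-17.75038−(-14.888))/3.40000=-0.84188
k=4: b·v=5.78×(-3.65)=-21.09700; √(2b)=3.40000; u=(-21.09700+22.387)/3.40000=0.37941, w=(-21.09700−22.387)/3.40000=-12.78941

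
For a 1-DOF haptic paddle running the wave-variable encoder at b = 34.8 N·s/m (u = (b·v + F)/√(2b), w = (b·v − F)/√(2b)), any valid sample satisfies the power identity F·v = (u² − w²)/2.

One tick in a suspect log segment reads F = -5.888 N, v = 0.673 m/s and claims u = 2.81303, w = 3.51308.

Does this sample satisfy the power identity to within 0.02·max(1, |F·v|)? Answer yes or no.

F·v = (-5.888)×0.673 = -3.96262 W.
(u² − w²)/2 = (7.91314 − 12.34173)/2 = -2.21430 W.
|Δ| = 1.74833;  2% of max(1, |F·v|) = 0.07925.

no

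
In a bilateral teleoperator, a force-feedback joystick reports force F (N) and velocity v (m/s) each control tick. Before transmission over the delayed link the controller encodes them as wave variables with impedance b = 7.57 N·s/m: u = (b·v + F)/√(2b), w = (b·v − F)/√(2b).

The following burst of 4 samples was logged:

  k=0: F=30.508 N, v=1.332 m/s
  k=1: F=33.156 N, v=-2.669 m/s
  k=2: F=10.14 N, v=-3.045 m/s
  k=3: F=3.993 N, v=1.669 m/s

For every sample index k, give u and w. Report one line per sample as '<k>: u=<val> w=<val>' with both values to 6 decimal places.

k=0: b·v=7.57×1.332=10.083240; √(2b)=3.891015; u=(10.083240+30.508)/3.891015=10.432043, w=(10.083240−30.508)/3.891015=-5.249211
k=1: b·v=7.57×(-2.669)=-20.204330; √(2b)=3.891015; u=(-20.204330+33.156)/3.891015=3.328609, w=(-20.204330−33.156)/3.891015=-13.713729
k=2: b·v=7.57×(-3.045)=-23.050650; √(2b)=3.891015; u=(-23.050650+10.14)/3.891015=-3.318067, w=(-23.050650−10.14)/3.891015=-8.530074
k=3: b·v=7.57×1.669=12.634330; √(2b)=3.891015; u=(12.634330+3.993)/3.891015=4.273263, w=(12.634330−3.993)/3.891015=2.220842

0: u=10.432043 w=-5.249211
1: u=3.328609 w=-13.713729
2: u=-3.318067 w=-8.530074
3: u=4.273263 w=2.220842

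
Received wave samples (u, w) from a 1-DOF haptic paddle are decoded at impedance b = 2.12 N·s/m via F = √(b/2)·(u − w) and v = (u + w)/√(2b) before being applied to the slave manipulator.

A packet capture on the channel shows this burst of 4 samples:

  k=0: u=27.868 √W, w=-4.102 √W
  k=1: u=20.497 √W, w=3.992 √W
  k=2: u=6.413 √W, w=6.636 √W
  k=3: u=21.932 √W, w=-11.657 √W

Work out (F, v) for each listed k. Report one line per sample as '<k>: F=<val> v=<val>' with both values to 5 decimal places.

k=0: u−w=31.97000, u+w=23.76600; √(b/2)=1.02956, √(2b)=2.05913; F=1.02956×31.97=32.91513, v=23.76600/2.05913=11.54179
k=1: u−w=16.50500, u+w=24.48900; √(b/2)=1.02956, √(2b)=2.05913; F=1.02956×16.505=16.99294, v=24.48900/2.05913=11.89291
k=2: u−w=-0.22300, u+w=13.04900; √(b/2)=1.02956, √(2b)=2.05913; F=1.02956×(-0.223)=-0.22959, v=13.04900/2.05913=6.33715
k=3: u−w=33.58900, u+w=10.27500; √(b/2)=1.02956, √(2b)=2.05913; F=1.02956×33.589=34.58199, v=10.27500/2.05913=4.98998

0: F=32.91513 v=11.54179
1: F=16.99294 v=11.89291
2: F=-0.22959 v=6.33715
3: F=34.58199 v=4.98998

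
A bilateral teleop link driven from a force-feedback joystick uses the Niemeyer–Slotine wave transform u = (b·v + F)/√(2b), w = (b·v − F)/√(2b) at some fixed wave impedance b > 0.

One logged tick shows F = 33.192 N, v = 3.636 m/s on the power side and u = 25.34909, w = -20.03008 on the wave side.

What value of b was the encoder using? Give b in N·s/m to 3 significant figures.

u + w = 5.3190;  u + w = √(2b)·v, so √(2b) = 5.3190/3.636 = 1.4629.
b = (√(2b))²/2 = 2.1400/2 = 1.0700.
(Check via u − w = 2F/√(2b): u − w = 45.3792, 2F/√(2b) = 45.3792.)

b = 1.07 N·s/m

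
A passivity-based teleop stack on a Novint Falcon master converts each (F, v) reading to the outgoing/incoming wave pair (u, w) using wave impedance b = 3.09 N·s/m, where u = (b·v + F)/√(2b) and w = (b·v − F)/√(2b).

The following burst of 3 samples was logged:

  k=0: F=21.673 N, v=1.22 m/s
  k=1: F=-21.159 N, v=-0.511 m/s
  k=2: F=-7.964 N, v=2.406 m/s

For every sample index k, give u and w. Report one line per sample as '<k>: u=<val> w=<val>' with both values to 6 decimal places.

0: u=10.234595 w=-7.201723
1: u=-9.146561 w=7.876235
2: u=-0.212980 w=6.194201

k=0: b·v=3.09×1.22=3.769800; √(2b)=2.485961; u=(3.769800+21.673)/2.485961=10.234595, w=(3.769800−21.673)/2.485961=-7.201723
k=1: b·v=3.09×(-0.511)=-1.578990; √(2b)=2.485961; u=(-1.578990+(-21.159))/2.485961=-9.146561, w=(-1.578990−(-21.159))/2.485961=7.876235
k=2: b·v=3.09×2.406=7.434540; √(2b)=2.485961; u=(7.434540+(-7.964))/2.485961=-0.212980, w=(7.434540−(-7.964))/2.485961=6.194201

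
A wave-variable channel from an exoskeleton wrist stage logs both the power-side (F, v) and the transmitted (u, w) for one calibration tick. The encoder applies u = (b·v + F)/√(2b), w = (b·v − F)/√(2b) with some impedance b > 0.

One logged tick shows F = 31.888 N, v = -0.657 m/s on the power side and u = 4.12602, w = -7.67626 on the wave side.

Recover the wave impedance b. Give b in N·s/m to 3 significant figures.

u + w = -3.5502;  u + w = √(2b)·v, so √(2b) = -3.5502/(-0.657) = 5.4037.
b = (√(2b))²/2 = 29.2001/2 = 14.6001.
(Check via u − w = 2F/√(2b): u − w = 11.8023, 2F/√(2b) = 11.8023.)

b = 14.6 N·s/m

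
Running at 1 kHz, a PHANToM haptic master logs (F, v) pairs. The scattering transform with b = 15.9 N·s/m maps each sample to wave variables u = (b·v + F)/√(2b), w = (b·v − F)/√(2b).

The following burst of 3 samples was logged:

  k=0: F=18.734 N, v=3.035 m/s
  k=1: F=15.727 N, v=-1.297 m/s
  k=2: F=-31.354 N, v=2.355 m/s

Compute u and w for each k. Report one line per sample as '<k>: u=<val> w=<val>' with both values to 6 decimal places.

0: u=11.879541 w=5.235276
1: u=-0.868092 w=-6.445884
2: u=1.080039 w=12.200157

k=0: b·v=15.9×3.035=48.256500; √(2b)=5.639149; u=(48.256500+18.734)/5.639149=11.879541, w=(48.256500−18.734)/5.639149=5.235276
k=1: b·v=15.9×(-1.297)=-20.622300; √(2b)=5.639149; u=(-20.622300+15.727)/5.639149=-0.868092, w=(-20.622300−15.727)/5.639149=-6.445884
k=2: b·v=15.9×2.355=37.444500; √(2b)=5.639149; u=(37.444500+(-31.354))/5.639149=1.080039, w=(37.444500−(-31.354))/5.639149=12.200157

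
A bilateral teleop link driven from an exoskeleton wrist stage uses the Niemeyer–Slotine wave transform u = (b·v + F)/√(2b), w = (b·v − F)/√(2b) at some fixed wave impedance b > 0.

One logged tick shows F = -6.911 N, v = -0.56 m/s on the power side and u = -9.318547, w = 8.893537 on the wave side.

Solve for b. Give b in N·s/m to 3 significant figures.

b = 0.288 N·s/m

u + w = -0.425010;  u + w = √(2b)·v, so √(2b) = -0.425010/(-0.56) = 0.758946.
b = (√(2b))²/2 = 0.576000/2 = 0.288000.
(Check via u − w = 2F/√(2b): u − w = -18.212084, 2F/√(2b) = -18.212089.)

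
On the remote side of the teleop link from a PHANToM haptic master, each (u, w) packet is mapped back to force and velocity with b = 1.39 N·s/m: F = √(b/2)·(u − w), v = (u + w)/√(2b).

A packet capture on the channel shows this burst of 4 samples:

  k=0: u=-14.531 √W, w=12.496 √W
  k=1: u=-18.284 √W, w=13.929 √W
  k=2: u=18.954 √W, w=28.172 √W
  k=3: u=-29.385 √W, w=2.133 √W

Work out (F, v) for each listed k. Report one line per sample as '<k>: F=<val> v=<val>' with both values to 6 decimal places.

k=0: u−w=-27.027000, u+w=-2.035000; √(b/2)=0.833667, √(2b)=1.667333; F=0.833667×(-27.027)=-22.531507, v=-2.035000/1.667333=-1.220512
k=1: u−w=-32.213000, u+w=-4.355000; √(b/2)=0.833667, √(2b)=1.667333; F=0.833667×(-32.213)=-26.854902, v=-4.355000/1.667333=-2.611955
k=2: u−w=-9.218000, u+w=47.126000; √(b/2)=0.833667, √(2b)=1.667333; F=0.833667×(-9.218)=-7.684739, v=47.126000/1.667333=28.264297
k=3: u−w=-31.518000, u+w=-27.252000; √(b/2)=0.833667, √(2b)=1.667333; F=0.833667×(-31.518)=-26.275504, v=-27.252000/1.667333=-16.344663

0: F=-22.531507 v=-1.220512
1: F=-26.854902 v=-2.611955
2: F=-7.684739 v=28.264297
3: F=-26.275504 v=-16.344663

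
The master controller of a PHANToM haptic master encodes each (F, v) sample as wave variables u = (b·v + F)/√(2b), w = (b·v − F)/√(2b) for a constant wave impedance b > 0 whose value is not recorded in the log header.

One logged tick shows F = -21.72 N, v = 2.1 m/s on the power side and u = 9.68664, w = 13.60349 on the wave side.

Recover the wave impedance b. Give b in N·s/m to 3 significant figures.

b = 61.5 N·s/m

u + w = 23.29013;  u + w = √(2b)·v, so √(2b) = 23.29013/2.1 = 11.09054.
b = (√(2b))²/2 = 123.00004/2 = 61.50002.
(Check via u − w = 2F/√(2b): u − w = -3.91685, 2F/√(2b) = -3.91685.)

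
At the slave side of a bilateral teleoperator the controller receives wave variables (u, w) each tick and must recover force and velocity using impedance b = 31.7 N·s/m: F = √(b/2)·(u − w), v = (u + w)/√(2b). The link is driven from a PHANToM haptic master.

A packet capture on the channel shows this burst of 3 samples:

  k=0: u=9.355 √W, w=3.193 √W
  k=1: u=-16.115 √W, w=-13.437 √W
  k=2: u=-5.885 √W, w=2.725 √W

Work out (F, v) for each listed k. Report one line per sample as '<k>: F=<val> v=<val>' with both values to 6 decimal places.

k=0: u−w=6.162000, u+w=12.548000; √(b/2)=3.981206, √(2b)=7.962412; F=3.981206×6.162=24.532190, v=12.548000/7.962412=1.575904
k=1: u−w=-2.678000, u+w=-29.552000; √(b/2)=3.981206, √(2b)=7.962412; F=3.981206×(-2.678)=-10.661669, v=-29.552000/7.962412=-3.711438
k=2: u−w=-8.610000, u+w=-3.160000; √(b/2)=3.981206, √(2b)=7.962412; F=3.981206×(-8.61)=-34.278182, v=-3.160000/7.962412=-0.396865

0: F=24.532190 v=1.575904
1: F=-10.661669 v=-3.711438
2: F=-34.278182 v=-0.396865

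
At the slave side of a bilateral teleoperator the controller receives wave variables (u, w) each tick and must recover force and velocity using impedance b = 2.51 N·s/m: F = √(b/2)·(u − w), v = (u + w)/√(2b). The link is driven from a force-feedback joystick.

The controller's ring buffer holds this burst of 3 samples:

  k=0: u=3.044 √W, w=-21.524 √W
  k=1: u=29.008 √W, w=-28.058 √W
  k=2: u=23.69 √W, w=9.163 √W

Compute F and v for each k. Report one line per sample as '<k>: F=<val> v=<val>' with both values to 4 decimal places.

0: F=27.5227 v=-8.2480
1: F=63.9292 v=0.4240
2: F=16.2741 v=14.6630

k=0: u−w=24.5680, u+w=-18.4800; √(b/2)=1.1203, √(2b)=2.2405; F=1.1203×24.568=27.5227, v=-18.4800/2.2405=-8.2480
k=1: u−w=57.0660, u+w=0.9500; √(b/2)=1.1203, √(2b)=2.2405; F=1.1203×57.066=63.9292, v=0.9500/2.2405=0.4240
k=2: u−w=14.5270, u+w=32.8530; √(b/2)=1.1203, √(2b)=2.2405; F=1.1203×14.527=16.2741, v=32.8530/2.2405=14.6630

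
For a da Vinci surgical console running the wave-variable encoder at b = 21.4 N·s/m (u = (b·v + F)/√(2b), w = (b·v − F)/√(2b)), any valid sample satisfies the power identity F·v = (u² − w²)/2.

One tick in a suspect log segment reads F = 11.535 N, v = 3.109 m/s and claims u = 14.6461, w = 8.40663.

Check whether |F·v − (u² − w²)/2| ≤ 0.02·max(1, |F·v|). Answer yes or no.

no

F·v = 11.535×3.109 = 35.86232 W.
(u² − w²)/2 = (214.50825 − 70.67143)/2 = 71.91841 W.
|Δ| = 36.05609;  2% of max(1, |F·v|) = 0.71725.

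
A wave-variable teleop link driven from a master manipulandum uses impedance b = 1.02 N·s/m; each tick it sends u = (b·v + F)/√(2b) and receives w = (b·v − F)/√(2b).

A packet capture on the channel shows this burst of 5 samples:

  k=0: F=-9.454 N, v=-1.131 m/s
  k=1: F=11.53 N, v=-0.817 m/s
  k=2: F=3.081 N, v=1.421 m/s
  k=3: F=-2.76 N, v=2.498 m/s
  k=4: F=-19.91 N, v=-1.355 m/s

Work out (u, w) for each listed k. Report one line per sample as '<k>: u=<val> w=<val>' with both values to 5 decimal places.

k=0: b·v=1.02×(-1.131)=-1.15362; √(2b)=1.42829; u=(-1.15362+(-9.454))/1.42829=-7.42682, w=(-1.15362−(-9.454))/1.42829=5.81143
k=1: b·v=1.02×(-0.817)=-0.83334; √(2b)=1.42829; u=(-0.83334+11.53)/1.42829=7.48916, w=(-0.83334−11.53)/1.42829=-8.65607
k=2: b·v=1.02×1.421=1.44942; √(2b)=1.42829; u=(1.44942+3.081)/1.42829=3.17193, w=(1.44942−3.081)/1.42829=-1.14233
k=3: b·v=1.02×2.498=2.54796; √(2b)=1.42829; u=(2.54796+(-2.76))/1.42829=-0.14846, w=(2.54796−(-2.76))/1.42829=3.71632
k=4: b·v=1.02×(-1.355)=-1.38210; √(2b)=1.42829; u=(-1.38210+(-19.91))/1.42829=-14.90745, w=(-1.38210−(-19.91))/1.42829=12.97212

0: u=-7.42682 w=5.81143
1: u=7.48916 w=-8.65607
2: u=3.17193 w=-1.14233
3: u=-0.14846 w=3.71632
4: u=-14.90745 w=12.97212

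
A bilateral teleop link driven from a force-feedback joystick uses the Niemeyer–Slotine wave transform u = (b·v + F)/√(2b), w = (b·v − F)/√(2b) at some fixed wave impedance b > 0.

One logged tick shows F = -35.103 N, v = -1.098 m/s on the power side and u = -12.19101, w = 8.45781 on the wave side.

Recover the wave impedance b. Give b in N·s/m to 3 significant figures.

b = 5.78 N·s/m

u + w = -3.73320;  u + w = √(2b)·v, so √(2b) = -3.73320/(-1.098) = 3.40000.
b = (√(2b))²/2 = 11.56000/2 = 5.78000.
(Check via u − w = 2F/√(2b): u − w = -20.64882, 2F/√(2b) = -20.64882.)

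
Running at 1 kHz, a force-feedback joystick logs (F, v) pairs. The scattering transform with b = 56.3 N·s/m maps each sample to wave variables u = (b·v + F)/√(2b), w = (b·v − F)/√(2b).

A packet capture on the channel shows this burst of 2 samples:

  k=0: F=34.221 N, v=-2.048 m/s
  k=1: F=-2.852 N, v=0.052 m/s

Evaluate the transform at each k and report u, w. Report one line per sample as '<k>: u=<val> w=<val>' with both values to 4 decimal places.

0: u=-7.6410 w=-14.0909
1: u=0.0071 w=0.5447

k=0: b·v=56.3×(-2.048)=-115.3024; √(2b)=10.6113; u=(-115.3024+34.221)/10.6113=-7.6410, w=(-115.3024−34.221)/10.6113=-14.0909
k=1: b·v=56.3×0.052=2.9276; √(2b)=10.6113; u=(2.9276+(-2.852))/10.6113=0.0071, w=(2.9276−(-2.852))/10.6113=0.5447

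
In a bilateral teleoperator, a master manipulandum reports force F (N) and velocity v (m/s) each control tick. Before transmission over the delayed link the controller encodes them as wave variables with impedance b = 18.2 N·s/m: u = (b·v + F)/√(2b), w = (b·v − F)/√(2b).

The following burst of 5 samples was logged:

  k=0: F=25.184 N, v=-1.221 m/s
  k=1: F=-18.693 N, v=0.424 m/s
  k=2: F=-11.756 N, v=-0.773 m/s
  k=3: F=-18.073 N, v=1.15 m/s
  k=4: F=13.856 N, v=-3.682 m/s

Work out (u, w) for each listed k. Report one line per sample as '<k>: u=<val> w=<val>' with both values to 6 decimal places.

k=0: b·v=18.2×(-1.221)=-22.222200; √(2b)=6.033241; u=(-22.222200+25.184)/6.033241=0.490914, w=(-22.222200−25.184)/6.033241=-7.857501
k=1: b·v=18.2×0.424=7.716800; √(2b)=6.033241; u=(7.716800+(-18.693))/6.033241=-1.819287, w=(7.716800−(-18.693))/6.033241=4.377382
k=2: b·v=18.2×(-0.773)=-14.068600; √(2b)=6.033241; u=(-14.068600+(-11.756))/6.033241=-4.280386, w=(-14.068600−(-11.756))/6.033241=-0.383310
k=3: b·v=18.2×1.15=20.930000; √(2b)=6.033241; u=(20.930000+(-18.073))/6.033241=0.473543, w=(20.930000−(-18.073))/6.033241=6.464684
k=4: b·v=18.2×(-3.682)=-67.012400; √(2b)=6.033241; u=(-67.012400+13.856)/6.033241=-8.810588, w=(-67.012400−13.856)/6.033241=-13.403807

0: u=0.490914 w=-7.857501
1: u=-1.819287 w=4.377382
2: u=-4.280386 w=-0.383310
3: u=0.473543 w=6.464684
4: u=-8.810588 w=-13.403807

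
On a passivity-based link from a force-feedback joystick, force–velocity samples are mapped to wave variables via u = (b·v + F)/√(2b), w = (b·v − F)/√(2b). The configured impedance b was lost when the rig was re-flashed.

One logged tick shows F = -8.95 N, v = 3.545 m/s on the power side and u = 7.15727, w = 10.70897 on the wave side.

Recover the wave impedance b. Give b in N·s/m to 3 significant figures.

u + w = 17.8662;  u + w = √(2b)·v, so √(2b) = 17.8662/3.545 = 5.0398.
b = (√(2b))²/2 = 25.4000/2 = 12.7000.
(Check via u − w = 2F/√(2b): u − w = -3.5517, 2F/√(2b) = -3.5517.)

b = 12.7 N·s/m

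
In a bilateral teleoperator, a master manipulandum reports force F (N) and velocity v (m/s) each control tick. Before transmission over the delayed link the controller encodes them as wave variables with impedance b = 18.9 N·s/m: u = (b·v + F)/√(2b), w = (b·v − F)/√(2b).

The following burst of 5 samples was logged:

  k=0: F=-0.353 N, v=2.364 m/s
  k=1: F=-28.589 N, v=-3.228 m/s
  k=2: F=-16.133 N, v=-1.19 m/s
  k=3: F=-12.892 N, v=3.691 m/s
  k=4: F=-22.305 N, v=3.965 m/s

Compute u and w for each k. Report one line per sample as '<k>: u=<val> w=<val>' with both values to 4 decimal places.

k=0: b·v=18.9×2.364=44.6796; √(2b)=6.1482; u=(44.6796+(-0.353))/6.1482=7.2097, w=(44.6796−(-0.353))/6.1482=7.3246
k=1: b·v=18.9×(-3.228)=-61.0092; √(2b)=6.1482; u=(-61.0092+(-28.589))/6.1482=-14.5731, w=(-61.0092−(-28.589))/6.1482=-5.2731
k=2: b·v=18.9×(-1.19)=-22.4910; √(2b)=6.1482; u=(-22.4910+(-16.133))/6.1482=-6.2822, w=(-22.4910−(-16.133))/6.1482=-1.0341
k=3: b·v=18.9×3.691=69.7599; √(2b)=6.1482; u=(69.7599+(-12.892))/6.1482=9.2496, w=(69.7599−(-12.892))/6.1482=13.4433
k=4: b·v=18.9×3.965=74.9385; √(2b)=6.1482; u=(74.9385+(-22.305))/6.1482=8.5608, w=(74.9385−(-22.305))/6.1482=15.8167

0: u=7.2097 w=7.3246
1: u=-14.5731 w=-5.2731
2: u=-6.2822 w=-1.0341
3: u=9.2496 w=13.4433
4: u=8.5608 w=15.8167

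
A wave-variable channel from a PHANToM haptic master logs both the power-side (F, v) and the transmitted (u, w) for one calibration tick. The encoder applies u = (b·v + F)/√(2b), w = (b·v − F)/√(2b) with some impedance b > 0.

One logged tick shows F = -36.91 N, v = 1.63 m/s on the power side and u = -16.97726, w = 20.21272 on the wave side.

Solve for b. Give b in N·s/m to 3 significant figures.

u + w = 3.23546;  u + w = √(2b)·v, so √(2b) = 3.23546/1.63 = 1.98494.
b = (√(2b))²/2 = 3.94001/2 = 1.97000.
(Check via u − w = 2F/√(2b): u − w = -37.18998, 2F/√(2b) = -37.18995.)

b = 1.97 N·s/m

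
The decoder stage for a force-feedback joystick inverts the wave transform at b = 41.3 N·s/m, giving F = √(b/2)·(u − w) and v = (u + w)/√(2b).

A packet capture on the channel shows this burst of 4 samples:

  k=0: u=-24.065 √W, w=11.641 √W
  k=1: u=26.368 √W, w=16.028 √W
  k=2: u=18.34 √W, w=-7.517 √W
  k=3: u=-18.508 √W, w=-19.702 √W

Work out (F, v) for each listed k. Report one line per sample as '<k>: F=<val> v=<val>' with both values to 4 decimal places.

k=0: u−w=-35.7060, u+w=-12.4240; √(b/2)=4.5442, √(2b)=9.0885; F=4.5442×(-35.706)=-162.2562, v=-12.4240/9.0885=-1.3670
k=1: u−w=10.3400, u+w=42.3960; √(b/2)=4.5442, √(2b)=9.0885; F=4.5442×10.34=46.9873, v=42.3960/9.0885=4.6648
k=2: u−w=25.8570, u+w=10.8230; √(b/2)=4.5442, √(2b)=9.0885; F=4.5442×25.857=117.5001, v=10.8230/9.0885=1.1909
k=3: u−w=1.1940, u+w=-38.2100; √(b/2)=4.5442, √(2b)=9.0885; F=4.5442×1.194=5.4258, v=-38.2100/9.0885=-4.2042

0: F=-162.2562 v=-1.3670
1: F=46.9873 v=4.6648
2: F=117.5001 v=1.1909
3: F=5.4258 v=-4.2042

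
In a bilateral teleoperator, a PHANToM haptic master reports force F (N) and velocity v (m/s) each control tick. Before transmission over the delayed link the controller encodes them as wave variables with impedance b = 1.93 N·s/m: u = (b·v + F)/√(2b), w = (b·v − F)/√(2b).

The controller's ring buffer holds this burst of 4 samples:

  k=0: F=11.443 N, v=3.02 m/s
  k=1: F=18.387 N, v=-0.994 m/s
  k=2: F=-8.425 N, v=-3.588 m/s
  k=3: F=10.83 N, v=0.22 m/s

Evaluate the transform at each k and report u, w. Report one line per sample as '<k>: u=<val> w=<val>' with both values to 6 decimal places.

0: u=8.791013 w=-2.857654
1: u=8.382287 w=-10.335187
2: u=-7.812863 w=0.763561
3: u=5.728441 w=-5.296209

k=0: b·v=1.93×3.02=5.828600; √(2b)=1.964688; u=(5.828600+11.443)/1.964688=8.791013, w=(5.828600−11.443)/1.964688=-2.857654
k=1: b·v=1.93×(-0.994)=-1.918420; √(2b)=1.964688; u=(-1.918420+18.387)/1.964688=8.382287, w=(-1.918420−18.387)/1.964688=-10.335187
k=2: b·v=1.93×(-3.588)=-6.924840; √(2b)=1.964688; u=(-6.924840+(-8.425))/1.964688=-7.812863, w=(-6.924840−(-8.425))/1.964688=0.763561
k=3: b·v=1.93×0.22=0.424600; √(2b)=1.964688; u=(0.424600+10.83)/1.964688=5.728441, w=(0.424600−10.83)/1.964688=-5.296209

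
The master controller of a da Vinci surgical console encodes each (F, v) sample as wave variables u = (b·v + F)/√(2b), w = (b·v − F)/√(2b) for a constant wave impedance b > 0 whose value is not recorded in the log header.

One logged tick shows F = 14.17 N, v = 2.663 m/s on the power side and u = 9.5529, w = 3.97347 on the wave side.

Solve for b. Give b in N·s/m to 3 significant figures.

b = 12.9 N·s/m

u + w = 13.52637;  u + w = √(2b)·v, so √(2b) = 13.52637/2.663 = 5.07937.
b = (√(2b))²/2 = 25.80003/2 = 12.90001.
(Check via u − w = 2F/√(2b): u − w = 5.57943, 2F/√(2b) = 5.57943.)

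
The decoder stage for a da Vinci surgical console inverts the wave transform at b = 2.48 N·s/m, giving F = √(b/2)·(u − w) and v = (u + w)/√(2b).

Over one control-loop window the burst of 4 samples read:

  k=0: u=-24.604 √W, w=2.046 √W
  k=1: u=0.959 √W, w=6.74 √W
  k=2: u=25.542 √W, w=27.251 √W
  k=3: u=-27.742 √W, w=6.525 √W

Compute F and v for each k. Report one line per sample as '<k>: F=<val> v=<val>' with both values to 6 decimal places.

k=0: u−w=-26.650000, u+w=-22.558000; √(b/2)=1.113553, √(2b)=2.227106; F=1.113553×(-26.65)=-29.676184, v=-22.558000/2.227106=-10.128841
k=1: u−w=-5.781000, u+w=7.699000; √(b/2)=1.113553, √(2b)=2.227106; F=1.113553×(-5.781)=-6.437449, v=7.699000/2.227106=3.456953
k=2: u−w=-1.709000, u+w=52.793000; √(b/2)=1.113553, √(2b)=2.227106; F=1.113553×(-1.709)=-1.903062, v=52.793000/2.227106=23.704757
k=3: u−w=-34.267000, u+w=-21.217000; √(b/2)=1.113553, √(2b)=2.227106; F=1.113553×(-34.267)=-38.158116, v=-21.217000/2.227106=-9.526714

0: F=-29.676184 v=-10.128841
1: F=-6.437449 v=3.456953
2: F=-1.903062 v=23.704757
3: F=-38.158116 v=-9.526714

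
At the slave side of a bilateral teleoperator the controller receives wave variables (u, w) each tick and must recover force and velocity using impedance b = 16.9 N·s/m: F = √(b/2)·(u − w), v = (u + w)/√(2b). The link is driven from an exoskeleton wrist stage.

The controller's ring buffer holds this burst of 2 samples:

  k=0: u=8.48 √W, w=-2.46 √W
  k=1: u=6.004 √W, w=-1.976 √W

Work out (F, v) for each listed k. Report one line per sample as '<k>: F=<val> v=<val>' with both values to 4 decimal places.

0: F=31.8014 v=1.0355
1: F=23.1970 v=0.6928

k=0: u−w=10.9400, u+w=6.0200; √(b/2)=2.9069, √(2b)=5.8138; F=2.9069×10.94=31.8014, v=6.0200/5.8138=1.0355
k=1: u−w=7.9800, u+w=4.0280; √(b/2)=2.9069, √(2b)=5.8138; F=2.9069×7.98=23.1970, v=4.0280/5.8138=0.6928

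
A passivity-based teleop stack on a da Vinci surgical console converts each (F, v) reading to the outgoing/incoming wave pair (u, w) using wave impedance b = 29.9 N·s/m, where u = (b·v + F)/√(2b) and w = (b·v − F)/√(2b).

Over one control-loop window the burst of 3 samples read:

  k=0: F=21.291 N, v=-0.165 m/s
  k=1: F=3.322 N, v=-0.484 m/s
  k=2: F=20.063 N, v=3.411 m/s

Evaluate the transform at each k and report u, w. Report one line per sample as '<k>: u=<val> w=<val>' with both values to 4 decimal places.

0: u=2.1153 w=-3.3912
1: u=-1.4418 w=-2.3010
2: u=15.7832 w=10.5943

k=0: b·v=29.9×(-0.165)=-4.9335; √(2b)=7.7330; u=(-4.9335+21.291)/7.7330=2.1153, w=(-4.9335−21.291)/7.7330=-3.3912
k=1: b·v=29.9×(-0.484)=-14.4716; √(2b)=7.7330; u=(-14.4716+3.322)/7.7330=-1.4418, w=(-14.4716−3.322)/7.7330=-2.3010
k=2: b·v=29.9×3.411=101.9889; √(2b)=7.7330; u=(101.9889+20.063)/7.7330=15.7832, w=(101.9889−20.063)/7.7330=10.5943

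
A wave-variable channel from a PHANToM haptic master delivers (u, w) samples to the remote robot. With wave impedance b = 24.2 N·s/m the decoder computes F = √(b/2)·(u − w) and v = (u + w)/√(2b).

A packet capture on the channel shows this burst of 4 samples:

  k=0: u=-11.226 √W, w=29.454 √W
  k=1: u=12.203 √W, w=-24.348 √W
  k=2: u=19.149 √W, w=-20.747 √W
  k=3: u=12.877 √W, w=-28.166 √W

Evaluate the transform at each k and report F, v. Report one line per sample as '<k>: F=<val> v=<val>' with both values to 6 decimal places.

k=0: u−w=-40.680000, u+w=18.228000; √(b/2)=3.478505, √(2b)=6.957011; F=3.478505×(-40.68)=-141.505601, v=18.228000/6.957011=2.620091
k=1: u−w=36.551000, u+w=-12.145000; √(b/2)=3.478505, √(2b)=6.957011; F=3.478505×36.551=127.142852, v=-12.145000/6.957011=-1.745721
k=2: u−w=39.896000, u+w=-1.598000; √(b/2)=3.478505, √(2b)=6.957011; F=3.478505×39.896=138.778452, v=-1.598000/6.957011=-0.229696
k=3: u−w=41.043000, u+w=-15.289000; √(b/2)=3.478505, √(2b)=6.957011; F=3.478505×41.043=142.768298, v=-15.289000/6.957011=-2.197639

0: F=-141.505601 v=2.620091
1: F=127.142852 v=-1.745721
2: F=138.778452 v=-0.229696
3: F=142.768298 v=-2.197639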